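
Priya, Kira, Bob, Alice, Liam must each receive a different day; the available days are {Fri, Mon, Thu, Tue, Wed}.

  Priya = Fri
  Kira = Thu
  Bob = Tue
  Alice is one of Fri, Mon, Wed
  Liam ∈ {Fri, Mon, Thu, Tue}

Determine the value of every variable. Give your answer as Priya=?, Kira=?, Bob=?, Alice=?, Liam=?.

Priya=Fri, Kira=Thu, Bob=Tue, Alice=Wed, Liam=Mon

Priya has just one choice, so Priya = Fri. So Alice, Liam can't be Fri.
Kira must be Thu (only option left). Remove Thu from Liam.
That leaves Bob = Tue. Eliminate Tue elsewhere: Liam.
Liam's domain is down to {Mon}, so Liam = Mon. So Alice can't be Mon.
That leaves Alice = Wed.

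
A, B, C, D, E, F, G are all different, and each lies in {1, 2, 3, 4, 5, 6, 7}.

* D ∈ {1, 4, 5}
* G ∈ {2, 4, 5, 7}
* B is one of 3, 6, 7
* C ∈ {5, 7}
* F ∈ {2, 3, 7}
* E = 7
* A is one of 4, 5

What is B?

6

E has just one choice, so E = 7. Strike 7 from B, C, F, G.
C has just one choice, so C = 5. Eliminate 5 elsewhere: A, D, G.
That leaves A = 4. Remove 4 from D, G.
D must be 1 (only option left).
G has just one choice, so G = 2. Remove 2 from F.
F has just one choice, so F = 3. Strike 3 from B.
So B = 6.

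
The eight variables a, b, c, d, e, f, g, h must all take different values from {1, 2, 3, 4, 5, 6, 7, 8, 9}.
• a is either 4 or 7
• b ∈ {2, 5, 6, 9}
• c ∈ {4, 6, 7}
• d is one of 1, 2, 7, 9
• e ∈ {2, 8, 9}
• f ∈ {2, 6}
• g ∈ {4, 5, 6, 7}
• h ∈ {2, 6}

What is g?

The 8 variables draw from only 8 values {1, 2, 4, 5, 6, 7, 8, 9}, so each is used; only d can be 1, hence d = 1.
The 7 still-open variables draw from only 7 values {2, 4, 5, 6, 7, 8, 9}, so each is used; only e can be 8, hence e = 8.
The 6 still-open variables together cover exactly {2, 4, 5, 6, 7, 9} — 6 values for 6 variables — and 9 appears only in b's list, so b = 9.
The 5 still-open variables draw from only 5 values {2, 4, 5, 6, 7}, so each is used; only g can be 5, hence g = 5.

5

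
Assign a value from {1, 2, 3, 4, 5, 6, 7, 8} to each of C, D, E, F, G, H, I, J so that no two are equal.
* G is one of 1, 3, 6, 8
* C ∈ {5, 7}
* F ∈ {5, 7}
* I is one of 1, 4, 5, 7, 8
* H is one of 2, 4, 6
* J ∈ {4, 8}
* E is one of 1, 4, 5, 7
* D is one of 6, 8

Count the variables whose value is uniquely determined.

The 8 variables draw from only 8 values {1, 2, 3, 4, 5, 6, 7, 8}, so each is used; only H can be 2, hence H = 2.
The 7 still-open variables together cover exactly {1, 3, 4, 5, 6, 7, 8} — 7 values for 7 variables — and 3 appears only in G's list, so G = 3.
The 6 still-open variables together cover exactly {1, 4, 5, 6, 7, 8} — 6 values for 6 variables — and 6 appears only in D's list, so D = 6.
The 2 variables C and F are confined to {5, 7}, which locks those values in; drop them from E, I.
Determined: D=6, G=3, H=2. The other variables each still have more than one consistent value. That makes 3.

3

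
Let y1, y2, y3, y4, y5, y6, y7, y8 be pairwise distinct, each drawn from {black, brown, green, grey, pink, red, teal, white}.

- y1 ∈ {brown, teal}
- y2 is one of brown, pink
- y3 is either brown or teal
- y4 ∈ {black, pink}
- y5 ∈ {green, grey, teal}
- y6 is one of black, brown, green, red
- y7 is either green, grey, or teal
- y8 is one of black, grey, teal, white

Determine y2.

pink

The 8 variables together cover exactly {black, brown, green, grey, pink, red, teal, white} — 8 values for 8 variables — and red appears only in y6's list, so y6 = red.
The 7 still-open variables draw from only 7 values {black, brown, green, grey, pink, teal, white}, so each is used; only y8 can be white, hence y8 = white.
Among the 6 still-open variables, black fits only y4 (and all 6 values in {black, brown, green, grey, pink, teal} must be used), so y4 = black.
The 5 still-open variables together cover exactly {brown, green, grey, pink, teal} — 5 values for 5 variables — and pink appears only in y2's list, so y2 = pink.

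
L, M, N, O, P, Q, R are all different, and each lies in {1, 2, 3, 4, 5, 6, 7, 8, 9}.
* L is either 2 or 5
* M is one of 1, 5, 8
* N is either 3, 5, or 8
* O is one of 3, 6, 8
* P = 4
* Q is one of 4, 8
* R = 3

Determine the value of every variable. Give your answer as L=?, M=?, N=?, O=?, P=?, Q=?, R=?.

P must be 4 (only option left). Eliminate 4 elsewhere: Q.
Q must be 8 (only option left). Strike 8 from M, N, O.
R has just one choice, so R = 3. Strike 3 from N, O.
N has just one choice, so N = 5. Remove 5 from L, M.
O has just one choice, so O = 6.
L must be 2 (only option left).
M must be 1 (only option left).

L=2, M=1, N=5, O=6, P=4, Q=8, R=3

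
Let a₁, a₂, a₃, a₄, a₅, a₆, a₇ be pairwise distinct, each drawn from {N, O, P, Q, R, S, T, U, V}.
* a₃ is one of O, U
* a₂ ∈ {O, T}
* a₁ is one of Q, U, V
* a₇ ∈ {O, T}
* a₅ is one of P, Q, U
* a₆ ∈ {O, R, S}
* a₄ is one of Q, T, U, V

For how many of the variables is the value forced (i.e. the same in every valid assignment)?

The 2 variables a₂ and a₇ are confined to {O, T}, which locks those values in; drop them from a₃, a₄, a₆.
That leaves a₃ = U. Remove U from a₁, a₄, a₅.
a₁ and a₄ between them cover only {Q, V} — a naked pair. Remove those values from a₅.
That leaves a₅ = P.
Determined: a₃=U, a₅=P. The other variables each still have more than one consistent value. That makes 2.

2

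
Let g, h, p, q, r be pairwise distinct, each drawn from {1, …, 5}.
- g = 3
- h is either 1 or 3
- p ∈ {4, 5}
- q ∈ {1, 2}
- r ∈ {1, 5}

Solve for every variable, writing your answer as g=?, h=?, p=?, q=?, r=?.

g=3, h=1, p=4, q=2, r=5

g must be 3 (only option left). So h can't be 3.
h's domain is down to {1}, so h = 1. Strike 1 from q, r.
q's domain is down to {2}, so q = 2.
r's domain is down to {5}, so r = 5. Strike 5 from p.
That leaves p = 4.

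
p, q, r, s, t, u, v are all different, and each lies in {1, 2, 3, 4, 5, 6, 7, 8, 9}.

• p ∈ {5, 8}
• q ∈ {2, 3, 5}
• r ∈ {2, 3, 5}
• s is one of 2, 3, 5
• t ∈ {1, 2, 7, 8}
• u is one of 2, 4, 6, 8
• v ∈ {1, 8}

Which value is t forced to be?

The 3 variables q, r, s are confined to {2, 3, 5}, which locks those values in; drop them from p, t, u.
p has just one choice, so p = 8. Eliminate 8 elsewhere: t, u, v.
v has just one choice, so v = 1. Strike 1 from t.
So t = 7.

7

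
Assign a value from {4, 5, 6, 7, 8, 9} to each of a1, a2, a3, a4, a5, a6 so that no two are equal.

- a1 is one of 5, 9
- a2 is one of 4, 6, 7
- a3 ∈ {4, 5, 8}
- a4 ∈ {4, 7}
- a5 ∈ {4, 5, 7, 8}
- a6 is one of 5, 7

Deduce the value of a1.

The 6 variables draw from only 6 values {4, 5, 6, 7, 8, 9}, so each is used; only a2 can be 6, hence a2 = 6.
Among the 5 still-open variables, 9 fits only a1 (and all 5 values in {4, 5, 7, 8, 9} must be used), so a1 = 9.

9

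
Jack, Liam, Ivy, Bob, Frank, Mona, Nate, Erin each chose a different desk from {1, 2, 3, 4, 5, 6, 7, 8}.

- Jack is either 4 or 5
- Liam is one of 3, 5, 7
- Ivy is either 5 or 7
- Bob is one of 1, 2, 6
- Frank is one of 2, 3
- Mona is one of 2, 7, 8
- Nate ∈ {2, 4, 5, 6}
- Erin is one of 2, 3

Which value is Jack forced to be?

4

The 8 variables draw from only 8 values {1, 2, 3, 4, 5, 6, 7, 8}, so each is used; only Bob can be 1, hence Bob = 1.
Among the 7 still-open variables, 6 fits only Nate (and all 7 values in {2, 3, 4, 5, 6, 7, 8} must be used), so Nate = 6.
The 6 still-open variables draw from only 6 values {2, 3, 4, 5, 7, 8}, so each is used; only Jack can be 4, hence Jack = 4.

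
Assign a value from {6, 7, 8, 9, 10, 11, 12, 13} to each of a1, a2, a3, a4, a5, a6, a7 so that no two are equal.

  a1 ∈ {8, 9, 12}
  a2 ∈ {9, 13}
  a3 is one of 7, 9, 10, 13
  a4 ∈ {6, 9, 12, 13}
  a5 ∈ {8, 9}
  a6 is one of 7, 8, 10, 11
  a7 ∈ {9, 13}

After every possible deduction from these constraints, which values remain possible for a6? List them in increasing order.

7, 10, 11

a2 and a7 between them cover only {9, 13} — a naked pair. Remove those values from a1, a3, a4, a5.
a5's domain is down to {8}, so a5 = 8. Strike 8 from a1, a6.
That leaves a1 = 12. Eliminate 12 elsewhere: a4.
That leaves a4 = 6.
No further eliminations apply; a6 can still be any of 7, 10, 11.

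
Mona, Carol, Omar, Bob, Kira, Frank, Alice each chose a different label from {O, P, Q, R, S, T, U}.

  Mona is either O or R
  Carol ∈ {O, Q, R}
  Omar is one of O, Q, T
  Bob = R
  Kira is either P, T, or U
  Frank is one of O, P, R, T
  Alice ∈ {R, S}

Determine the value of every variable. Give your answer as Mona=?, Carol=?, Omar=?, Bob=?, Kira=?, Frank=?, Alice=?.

Mona=O, Carol=Q, Omar=T, Bob=R, Kira=U, Frank=P, Alice=S

Bob must be R (only option left). Eliminate R elsewhere: Mona, Carol, Frank, Alice.
Alice must be S (only option left).
Mona must be O (only option left). So Carol, Omar, Frank can't be O.
Carol's domain is down to {Q}, so Carol = Q. Remove Q from Omar.
Omar has just one choice, so Omar = T. Eliminate T elsewhere: Kira, Frank.
Frank has just one choice, so Frank = P. Eliminate P elsewhere: Kira.
Kira has just one choice, so Kira = U.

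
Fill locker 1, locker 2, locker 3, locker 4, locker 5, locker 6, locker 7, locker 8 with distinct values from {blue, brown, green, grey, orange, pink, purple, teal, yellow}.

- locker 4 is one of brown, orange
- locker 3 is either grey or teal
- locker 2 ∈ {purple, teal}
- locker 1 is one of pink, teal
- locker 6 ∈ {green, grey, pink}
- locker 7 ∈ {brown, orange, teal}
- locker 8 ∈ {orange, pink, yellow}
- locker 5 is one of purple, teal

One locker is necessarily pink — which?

The 8 variables draw from only 8 values {brown, green, grey, orange, pink, purple, teal, yellow}, so each is used; only locker 6 can be green, hence locker 6 = green.
Among the 7 still-open variables, grey fits only locker 3 (and all 7 values in {brown, grey, orange, pink, purple, teal, yellow} must be used), so locker 3 = grey.
The 6 still-open variables together cover exactly {brown, orange, pink, purple, teal, yellow} — 6 values for 6 variables — and yellow appears only in locker 8's list, so locker 8 = yellow.
The 5 still-open variables draw from only 5 values {brown, orange, pink, purple, teal}, so each is used; only locker 1 can be pink, hence locker 1 = pink.

locker 1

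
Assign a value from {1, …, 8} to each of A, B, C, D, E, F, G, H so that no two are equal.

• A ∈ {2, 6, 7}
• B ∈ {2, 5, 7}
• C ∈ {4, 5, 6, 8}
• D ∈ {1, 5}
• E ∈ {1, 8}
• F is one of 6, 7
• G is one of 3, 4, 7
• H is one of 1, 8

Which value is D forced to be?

5

The 8 variables draw from only 8 values {1, 2, 3, 4, 5, 6, 7, 8}, so each is used; only G can be 3, hence G = 3.
The 7 still-open variables draw from only 7 values {1, 2, 4, 5, 6, 7, 8}, so each is used; only C can be 4, hence C = 4.
E and H between them cover only {1, 8} — a naked pair. Remove those values from D.
So D = 5.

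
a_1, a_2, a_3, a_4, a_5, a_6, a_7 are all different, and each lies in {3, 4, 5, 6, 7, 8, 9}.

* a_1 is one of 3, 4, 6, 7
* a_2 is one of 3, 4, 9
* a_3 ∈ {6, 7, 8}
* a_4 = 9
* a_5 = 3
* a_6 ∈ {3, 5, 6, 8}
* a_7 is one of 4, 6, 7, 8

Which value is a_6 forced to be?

a_4 has just one choice, so a_4 = 9. Strike 9 from a_2.
a_5 has just one choice, so a_5 = 3. Strike 3 from a_1, a_2, a_6.
That leaves a_2 = 4. Eliminate 4 elsewhere: a_1, a_7.
The 4 still-open variables together cover exactly {5, 6, 7, 8} — 4 values for 4 variables — and 5 appears only in a_6's list, so a_6 = 5.

5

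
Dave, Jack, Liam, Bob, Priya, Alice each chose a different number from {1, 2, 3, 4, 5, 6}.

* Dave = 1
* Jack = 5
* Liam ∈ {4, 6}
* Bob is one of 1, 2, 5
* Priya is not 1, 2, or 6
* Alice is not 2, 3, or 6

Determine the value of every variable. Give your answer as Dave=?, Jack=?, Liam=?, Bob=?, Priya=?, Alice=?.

Dave=1, Jack=5, Liam=6, Bob=2, Priya=3, Alice=4

Dave must be 1 (only option left). Strike 1 from Bob, Alice.
Jack has just one choice, so Jack = 5. Remove 5 from Bob, Priya, Alice.
Bob must be 2 (only option left).
Alice has just one choice, so Alice = 4. Remove 4 from Liam, Priya.
That leaves Liam = 6.
That leaves Priya = 3.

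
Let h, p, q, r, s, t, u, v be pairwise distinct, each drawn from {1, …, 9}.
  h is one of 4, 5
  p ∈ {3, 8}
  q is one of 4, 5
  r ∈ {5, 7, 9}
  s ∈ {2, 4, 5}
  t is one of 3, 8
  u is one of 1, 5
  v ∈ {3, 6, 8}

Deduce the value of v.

6

h and q between them cover only {4, 5} — a naked pair. Remove those values from r, s, u.
s's domain is down to {2}, so s = 2.
That leaves u = 1.
p and t between them cover only {3, 8} — a naked pair. Remove those values from v.
So v = 6.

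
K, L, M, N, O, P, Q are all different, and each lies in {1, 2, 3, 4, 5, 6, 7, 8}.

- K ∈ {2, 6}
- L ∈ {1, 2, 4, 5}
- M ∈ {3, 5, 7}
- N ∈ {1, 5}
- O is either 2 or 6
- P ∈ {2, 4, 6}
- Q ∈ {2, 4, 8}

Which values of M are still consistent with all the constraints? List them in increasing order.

K and O share exactly the 2 values {2, 6}; by pigeonhole those values go to them, so strike 2, 6 from L, P, Q.
That leaves P = 4. Remove 4 from L, Q.
Q's domain is down to {8}, so Q = 8.
L and N between them cover only {1, 5} — a naked pair. Remove those values from M.
No further eliminations apply; M can still be any of 3, 7.

3, 7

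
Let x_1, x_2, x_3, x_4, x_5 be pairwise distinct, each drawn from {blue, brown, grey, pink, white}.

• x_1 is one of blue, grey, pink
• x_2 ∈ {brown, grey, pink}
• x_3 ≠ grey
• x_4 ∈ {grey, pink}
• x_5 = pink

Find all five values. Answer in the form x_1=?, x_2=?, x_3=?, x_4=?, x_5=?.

x_5's domain is down to {pink}, so x_5 = pink. Remove pink from x_1, x_2, x_3, x_4.
That leaves x_4 = grey. Strike grey from x_1, x_2.
That leaves x_1 = blue. Eliminate blue elsewhere: x_3.
x_2's domain is down to {brown}, so x_2 = brown. Remove brown from x_3.
x_3's domain is down to {white}, so x_3 = white.

x_1=blue, x_2=brown, x_3=white, x_4=grey, x_5=pink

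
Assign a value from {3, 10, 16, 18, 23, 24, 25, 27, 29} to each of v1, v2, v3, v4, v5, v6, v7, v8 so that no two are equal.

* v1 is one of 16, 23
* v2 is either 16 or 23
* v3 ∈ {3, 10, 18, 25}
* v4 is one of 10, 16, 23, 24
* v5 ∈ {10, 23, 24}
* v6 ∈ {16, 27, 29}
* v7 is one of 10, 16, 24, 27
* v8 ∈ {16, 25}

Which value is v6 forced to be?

29

v1 and v2 share exactly the 2 values {16, 23}; by pigeonhole those values go to them, so strike 16, 23 from v4, v5, v6, v7, v8.
v8 must be 25 (only option left). So v3 can't be 25.
The 2 variables v4 and v5 are confined to {10, 24}, which locks those values in; drop them from v3, v7.
That leaves v7 = 27. Strike 27 from v6.
So v6 = 29.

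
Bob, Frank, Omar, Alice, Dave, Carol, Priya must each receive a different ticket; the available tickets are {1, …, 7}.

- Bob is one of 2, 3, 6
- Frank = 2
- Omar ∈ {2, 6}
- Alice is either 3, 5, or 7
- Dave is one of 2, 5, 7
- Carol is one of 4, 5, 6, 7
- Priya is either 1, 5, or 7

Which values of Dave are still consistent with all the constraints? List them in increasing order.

Frank has just one choice, so Frank = 2. So Bob, Omar, Dave can't be 2.
Omar's domain is down to {6}, so Omar = 6. Eliminate 6 elsewhere: Bob, Carol.
Bob must be 3 (only option left). So Alice can't be 3.
Among the 4 still-open variables, 1 fits only Priya (and all 4 values in {1, 4, 5, 7} must be used), so Priya = 1.
The 3 still-open variables together cover exactly {4, 5, 7} — 3 values for 3 variables — and 4 appears only in Carol's list, so Carol = 4.
No further eliminations apply; Dave can still be any of 5, 7.

5, 7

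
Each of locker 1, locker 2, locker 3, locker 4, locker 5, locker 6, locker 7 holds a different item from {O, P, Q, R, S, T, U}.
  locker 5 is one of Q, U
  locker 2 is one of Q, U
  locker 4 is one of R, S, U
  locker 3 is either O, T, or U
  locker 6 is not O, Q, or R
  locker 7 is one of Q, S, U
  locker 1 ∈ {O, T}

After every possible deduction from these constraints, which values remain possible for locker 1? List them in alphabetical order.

The 7 variables together cover exactly {O, P, Q, R, S, T, U} — 7 values for 7 variables — and P appears only in locker 6's list, so locker 6 = P.
Among the 6 still-open variables, R fits only locker 4 (and all 6 values in {O, Q, R, S, T, U} must be used), so locker 4 = R.
The 5 still-open variables draw from only 5 values {O, Q, S, T, U}, so each is used; only locker 7 can be S, hence locker 7 = S.
The 2 variables locker 2 and locker 5 are confined to {Q, U}, which locks those values in; drop them from locker 3.
No further eliminations apply; locker 1 can still be any of O, T.

O, T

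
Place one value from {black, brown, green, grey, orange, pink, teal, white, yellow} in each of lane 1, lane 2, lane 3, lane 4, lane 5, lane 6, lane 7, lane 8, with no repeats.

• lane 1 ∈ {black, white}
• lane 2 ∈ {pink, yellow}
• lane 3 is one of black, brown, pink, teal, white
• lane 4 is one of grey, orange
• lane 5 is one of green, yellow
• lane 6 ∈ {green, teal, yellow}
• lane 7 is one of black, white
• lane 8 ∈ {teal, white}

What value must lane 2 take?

pink

lane 1 and lane 7 share exactly the 2 values {black, white}; by pigeonhole those values go to them, so strike black, white from lane 3, lane 8.
lane 8 has just one choice, so lane 8 = teal. Eliminate teal elsewhere: lane 3, lane 6.
lane 5 and lane 6 between them cover only {green, yellow} — a naked pair. Remove those values from lane 2.
So lane 2 = pink.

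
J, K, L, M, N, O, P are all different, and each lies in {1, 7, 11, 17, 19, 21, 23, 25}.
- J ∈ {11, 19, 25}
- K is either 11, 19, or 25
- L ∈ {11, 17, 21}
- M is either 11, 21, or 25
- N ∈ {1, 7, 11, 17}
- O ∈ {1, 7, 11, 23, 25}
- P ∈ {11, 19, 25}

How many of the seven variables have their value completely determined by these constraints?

2

The 3 variables J, K, P are confined to {11, 19, 25}, which locks those values in; drop them from L, M, N, O.
M has just one choice, so M = 21. Eliminate 21 elsewhere: L.
L has just one choice, so L = 17. Strike 17 from N.
Determined: L=17, M=21. The other variables each still have more than one consistent value. That makes 2.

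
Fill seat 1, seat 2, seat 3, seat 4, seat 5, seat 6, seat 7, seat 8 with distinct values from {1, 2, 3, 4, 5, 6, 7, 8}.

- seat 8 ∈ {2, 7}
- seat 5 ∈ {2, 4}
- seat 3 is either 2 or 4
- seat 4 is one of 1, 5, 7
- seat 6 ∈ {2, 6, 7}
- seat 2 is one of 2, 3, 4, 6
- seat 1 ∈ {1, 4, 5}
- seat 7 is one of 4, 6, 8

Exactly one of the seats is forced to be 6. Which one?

The 8 variables draw from only 8 values {1, 2, 3, 4, 5, 6, 7, 8}, so each is used; only seat 2 can be 3, hence seat 2 = 3.
Among the 7 still-open variables, 8 fits only seat 7 (and all 7 values in {1, 2, 4, 5, 6, 7, 8} must be used), so seat 7 = 8.
The 6 still-open variables together cover exactly {1, 2, 4, 5, 6, 7} — 6 values for 6 variables — and 6 appears only in seat 6's list, so seat 6 = 6.

seat 6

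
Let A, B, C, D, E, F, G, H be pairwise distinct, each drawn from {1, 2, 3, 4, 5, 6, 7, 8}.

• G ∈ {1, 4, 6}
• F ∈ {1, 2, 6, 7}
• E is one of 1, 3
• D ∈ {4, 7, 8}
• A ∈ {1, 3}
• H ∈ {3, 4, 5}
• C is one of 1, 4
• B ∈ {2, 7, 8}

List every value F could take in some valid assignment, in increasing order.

The 8 variables draw from only 8 values {1, 2, 3, 4, 5, 6, 7, 8}, so each is used; only H can be 5, hence H = 5.
A and E between them cover only {1, 3} — a naked pair. Remove those values from C, F, G.
That leaves C = 4. So D, G can't be 4.
G must be 6 (only option left). So F can't be 6.
No further eliminations apply; F can still be any of 2, 7.

2, 7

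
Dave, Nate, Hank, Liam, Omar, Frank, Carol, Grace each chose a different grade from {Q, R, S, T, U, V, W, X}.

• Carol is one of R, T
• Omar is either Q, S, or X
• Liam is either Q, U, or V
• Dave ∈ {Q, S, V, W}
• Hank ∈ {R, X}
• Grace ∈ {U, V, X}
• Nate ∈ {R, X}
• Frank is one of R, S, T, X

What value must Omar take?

Q

Among the 8 variables, W fits only Dave (and all 8 values in {Q, R, S, T, U, V, W, X} must be used), so Dave = W.
Nate and Hank share exactly the 2 values {R, X}; by pigeonhole those values go to them, so strike R, X from Omar, Frank, Carol, Grace.
Carol's domain is down to {T}, so Carol = T. So Frank can't be T.
That leaves Frank = S. So Omar can't be S.
So Omar = Q.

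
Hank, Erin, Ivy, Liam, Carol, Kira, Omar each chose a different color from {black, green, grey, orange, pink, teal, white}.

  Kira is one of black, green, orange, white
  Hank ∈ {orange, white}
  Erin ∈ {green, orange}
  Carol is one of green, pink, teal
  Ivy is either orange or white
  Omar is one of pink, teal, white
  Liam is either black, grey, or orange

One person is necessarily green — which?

The 7 variables draw from only 7 values {black, green, grey, orange, pink, teal, white}, so each is used; only Liam can be grey, hence Liam = grey.
The 6 still-open variables draw from only 6 values {black, green, orange, pink, teal, white}, so each is used; only Kira can be black, hence Kira = black.
Hank and Ivy between them cover only {orange, white} — a naked pair. Remove those values from Erin, Omar.
So green goes to Erin.

Erin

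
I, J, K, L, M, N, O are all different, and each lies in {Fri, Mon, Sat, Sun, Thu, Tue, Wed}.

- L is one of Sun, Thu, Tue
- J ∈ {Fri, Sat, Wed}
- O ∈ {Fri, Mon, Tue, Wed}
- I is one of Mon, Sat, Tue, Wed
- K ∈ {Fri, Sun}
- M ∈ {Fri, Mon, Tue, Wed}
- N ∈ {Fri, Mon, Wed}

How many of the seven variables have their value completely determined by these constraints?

Among the 7 variables, Thu fits only L (and all 7 values in {Fri, Mon, Sat, Sun, Thu, Tue, Wed} must be used), so L = Thu.
The 6 still-open variables draw from only 6 values {Fri, Mon, Sat, Sun, Tue, Wed}, so each is used; only K can be Sun, hence K = Sun.
Determined: K=Sun, L=Thu. The other variables each still have more than one consistent value. That makes 2.

2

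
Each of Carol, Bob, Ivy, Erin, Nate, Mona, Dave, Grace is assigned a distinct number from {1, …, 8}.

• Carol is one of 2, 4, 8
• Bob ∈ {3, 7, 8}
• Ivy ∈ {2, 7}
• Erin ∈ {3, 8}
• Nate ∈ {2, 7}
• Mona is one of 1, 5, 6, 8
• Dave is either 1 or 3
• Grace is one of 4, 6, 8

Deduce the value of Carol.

4

The 8 variables draw from only 8 values {1, 2, 3, 4, 5, 6, 7, 8}, so each is used; only Mona can be 5, hence Mona = 5.
The 7 still-open variables together cover exactly {1, 2, 3, 4, 6, 7, 8} — 7 values for 7 variables — and 1 appears only in Dave's list, so Dave = 1.
The 6 still-open variables together cover exactly {2, 3, 4, 6, 7, 8} — 6 values for 6 variables — and 6 appears only in Grace's list, so Grace = 6.
The 5 still-open variables draw from only 5 values {2, 3, 4, 7, 8}, so each is used; only Carol can be 4, hence Carol = 4.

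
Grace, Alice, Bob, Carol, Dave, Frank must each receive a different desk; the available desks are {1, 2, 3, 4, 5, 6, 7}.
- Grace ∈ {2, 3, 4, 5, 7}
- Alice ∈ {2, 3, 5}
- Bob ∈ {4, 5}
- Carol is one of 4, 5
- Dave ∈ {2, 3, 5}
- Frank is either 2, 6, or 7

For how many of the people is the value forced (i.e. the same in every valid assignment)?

2

The 6 variables draw from only 6 values {2, 3, 4, 5, 6, 7}, so each is used; only Frank can be 6, hence Frank = 6.
Among the 5 still-open variables, 7 fits only Grace (and all 5 values in {2, 3, 4, 5, 7} must be used), so Grace = 7.
The 2 variables Bob and Carol are confined to {4, 5}, which locks those values in; drop them from Alice, Dave.
Determined: Grace=7, Frank=6. The other people each still have more than one consistent value. That makes 2.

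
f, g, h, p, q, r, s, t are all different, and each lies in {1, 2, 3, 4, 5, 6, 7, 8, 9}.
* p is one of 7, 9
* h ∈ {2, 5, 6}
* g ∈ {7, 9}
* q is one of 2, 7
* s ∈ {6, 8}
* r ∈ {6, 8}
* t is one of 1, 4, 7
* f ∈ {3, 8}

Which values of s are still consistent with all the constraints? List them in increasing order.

6, 8

g and p share exactly the 2 values {7, 9}; by pigeonhole those values go to them, so strike 7, 9 from q, t.
q must be 2 (only option left). Strike 2 from h.
The 2 variables r and s are confined to {6, 8}, which locks those values in; drop them from f, h.
f must be 3 (only option left).
h has just one choice, so h = 5.
No further eliminations apply; s can still be any of 6, 8.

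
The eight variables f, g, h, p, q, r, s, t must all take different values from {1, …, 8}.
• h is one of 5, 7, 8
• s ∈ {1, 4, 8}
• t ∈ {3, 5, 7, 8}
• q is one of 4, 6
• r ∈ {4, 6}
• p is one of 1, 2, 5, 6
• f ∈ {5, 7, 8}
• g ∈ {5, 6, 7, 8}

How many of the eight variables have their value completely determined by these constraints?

The 8 variables draw from only 8 values {1, 2, 3, 4, 5, 6, 7, 8}, so each is used; only p can be 2, hence p = 2.
Among the 7 still-open variables, 1 fits only s (and all 7 values in {1, 3, 4, 5, 6, 7, 8} must be used), so s = 1.
The 6 still-open variables together cover exactly {3, 4, 5, 6, 7, 8} — 6 values for 6 variables — and 3 appears only in t's list, so t = 3.
q and r share exactly the 2 values {4, 6}; by pigeonhole those values go to them, so strike 4, 6 from g.
Determined: p=2, s=1, t=3. The other variables each still have more than one consistent value. That makes 3.

3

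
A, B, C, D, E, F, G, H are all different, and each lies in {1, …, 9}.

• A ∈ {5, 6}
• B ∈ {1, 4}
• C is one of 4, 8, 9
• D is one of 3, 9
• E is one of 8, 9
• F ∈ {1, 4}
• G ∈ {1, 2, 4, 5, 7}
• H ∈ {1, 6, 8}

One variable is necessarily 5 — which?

A

B and F share exactly the 2 values {1, 4}; by pigeonhole those values go to them, so strike 1, 4 from C, G, H.
The 2 variables C and E are confined to {8, 9}, which locks those values in; drop them from D, H.
D must be 3 (only option left).
That leaves H = 6. Strike 6 from A.
So 5 goes to A.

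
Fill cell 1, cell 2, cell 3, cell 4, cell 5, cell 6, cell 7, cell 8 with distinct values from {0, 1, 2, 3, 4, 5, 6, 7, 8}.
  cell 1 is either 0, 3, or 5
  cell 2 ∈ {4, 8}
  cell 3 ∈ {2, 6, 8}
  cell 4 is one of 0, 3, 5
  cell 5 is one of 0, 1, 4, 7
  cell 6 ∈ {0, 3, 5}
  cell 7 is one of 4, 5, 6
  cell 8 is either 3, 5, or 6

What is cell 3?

The 3 variables cell 1, cell 4, cell 6 are confined to {0, 3, 5}, which locks those values in; drop them from cell 5, cell 7, cell 8.
cell 8's domain is down to {6}, so cell 8 = 6. Eliminate 6 elsewhere: cell 3, cell 7.
cell 7 must be 4 (only option left). So cell 2, cell 5 can't be 4.
That leaves cell 2 = 8. Strike 8 from cell 3.
So cell 3 = 2.

2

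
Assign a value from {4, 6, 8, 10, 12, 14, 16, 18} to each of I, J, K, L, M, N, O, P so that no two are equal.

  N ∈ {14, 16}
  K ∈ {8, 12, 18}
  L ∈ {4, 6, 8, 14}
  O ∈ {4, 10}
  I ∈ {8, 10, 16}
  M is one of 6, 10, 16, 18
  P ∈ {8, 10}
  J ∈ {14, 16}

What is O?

4

Among the 8 variables, 12 fits only K (and all 8 values in {4, 6, 8, 10, 12, 14, 16, 18} must be used), so K = 12.
The 7 still-open variables together cover exactly {4, 6, 8, 10, 14, 16, 18} — 7 values for 7 variables — and 18 appears only in M's list, so M = 18.
The 6 still-open variables draw from only 6 values {4, 6, 8, 10, 14, 16}, so each is used; only L can be 6, hence L = 6.
Among the 5 still-open variables, 4 fits only O (and all 5 values in {4, 8, 10, 14, 16} must be used), so O = 4.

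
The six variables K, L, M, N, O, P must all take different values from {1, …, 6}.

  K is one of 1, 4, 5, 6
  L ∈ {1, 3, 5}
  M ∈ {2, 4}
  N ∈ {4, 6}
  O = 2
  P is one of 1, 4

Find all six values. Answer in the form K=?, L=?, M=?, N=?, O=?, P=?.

O has just one choice, so O = 2. Strike 2 from M.
That leaves M = 4. Eliminate 4 elsewhere: K, N, P.
N's domain is down to {6}, so N = 6. Strike 6 from K.
That leaves P = 1. So K, L can't be 1.
K's domain is down to {5}, so K = 5. Strike 5 from L.
That leaves L = 3.

K=5, L=3, M=4, N=6, O=2, P=1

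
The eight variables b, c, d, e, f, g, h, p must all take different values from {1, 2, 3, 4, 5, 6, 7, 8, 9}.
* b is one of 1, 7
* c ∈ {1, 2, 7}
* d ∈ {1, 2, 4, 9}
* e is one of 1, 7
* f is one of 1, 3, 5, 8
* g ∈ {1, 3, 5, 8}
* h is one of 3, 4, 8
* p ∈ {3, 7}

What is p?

The 8 variables together cover exactly {1, 2, 3, 4, 5, 7, 8, 9} — 8 values for 8 variables — and 9 appears only in d's list, so d = 9.
The 7 still-open variables together cover exactly {1, 2, 3, 4, 5, 7, 8} — 7 values for 7 variables — and 2 appears only in c's list, so c = 2.
The 6 still-open variables draw from only 6 values {1, 3, 4, 5, 7, 8}, so each is used; only h can be 4, hence h = 4.
b and e share exactly the 2 values {1, 7}; by pigeonhole those values go to them, so strike 1, 7 from f, g, p.
So p = 3.

3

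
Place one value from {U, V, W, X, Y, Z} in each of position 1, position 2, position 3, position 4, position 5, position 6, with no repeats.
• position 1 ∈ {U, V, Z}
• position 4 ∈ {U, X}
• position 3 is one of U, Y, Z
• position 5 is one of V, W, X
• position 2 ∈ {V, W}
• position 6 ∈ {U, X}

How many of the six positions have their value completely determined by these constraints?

2

The 6 variables draw from only 6 values {U, V, W, X, Y, Z}, so each is used; only position 3 can be Y, hence position 3 = Y.
Among the 5 still-open variables, Z fits only position 1 (and all 5 values in {U, V, W, X, Z} must be used), so position 1 = Z.
position 4 and position 6 share exactly the 2 values {U, X}; by pigeonhole those values go to them, so strike U, X from position 5.
Determined: position 1=Z, position 3=Y. The other positions each still have more than one consistent value. That makes 2.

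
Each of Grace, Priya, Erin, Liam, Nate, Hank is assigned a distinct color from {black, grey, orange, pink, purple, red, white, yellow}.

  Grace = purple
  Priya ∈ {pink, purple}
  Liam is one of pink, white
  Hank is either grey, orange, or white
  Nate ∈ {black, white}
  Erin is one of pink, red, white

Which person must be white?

Liam

Grace has just one choice, so Grace = purple. Strike purple from Priya.
Priya's domain is down to {pink}, so Priya = pink. So Erin, Liam can't be pink.
So white goes to Liam.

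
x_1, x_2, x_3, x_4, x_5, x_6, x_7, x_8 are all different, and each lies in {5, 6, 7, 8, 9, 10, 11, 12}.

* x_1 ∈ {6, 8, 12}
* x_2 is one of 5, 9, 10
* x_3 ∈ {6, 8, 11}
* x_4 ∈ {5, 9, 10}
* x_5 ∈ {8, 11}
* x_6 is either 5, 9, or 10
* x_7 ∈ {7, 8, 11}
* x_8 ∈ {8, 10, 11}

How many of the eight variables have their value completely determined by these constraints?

3

The 8 variables together cover exactly {5, 6, 7, 8, 9, 10, 11, 12} — 8 values for 8 variables — and 7 appears only in x_7's list, so x_7 = 7.
The 7 still-open variables together cover exactly {5, 6, 8, 9, 10, 11, 12} — 7 values for 7 variables — and 12 appears only in x_1's list, so x_1 = 12.
The 6 still-open variables together cover exactly {5, 6, 8, 9, 10, 11} — 6 values for 6 variables — and 6 appears only in x_3's list, so x_3 = 6.
x_2, x_4, x_6 between them cover only {5, 9, 10} — a naked triple. Remove those values from x_8.
Determined: x_1=12, x_3=6, x_7=7. The other variables each still have more than one consistent value. That makes 3.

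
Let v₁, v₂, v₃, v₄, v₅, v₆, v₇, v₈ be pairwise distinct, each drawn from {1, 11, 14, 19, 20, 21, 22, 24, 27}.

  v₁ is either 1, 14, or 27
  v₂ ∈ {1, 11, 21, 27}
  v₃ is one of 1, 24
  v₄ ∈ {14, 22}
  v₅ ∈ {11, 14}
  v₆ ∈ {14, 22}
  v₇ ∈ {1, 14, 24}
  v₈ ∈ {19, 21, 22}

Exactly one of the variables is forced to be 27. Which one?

The 8 variables together cover exactly {1, 11, 14, 19, 21, 22, 24, 27} — 8 values for 8 variables — and 19 appears only in v₈'s list, so v₈ = 19.
The 7 still-open variables draw from only 7 values {1, 11, 14, 21, 22, 24, 27}, so each is used; only v₂ can be 21, hence v₂ = 21.
Among the 6 still-open variables, 11 fits only v₅ (and all 6 values in {1, 11, 14, 22, 24, 27} must be used), so v₅ = 11.
The 5 still-open variables draw from only 5 values {1, 14, 22, 24, 27}, so each is used; only v₁ can be 27, hence v₁ = 27.

v₁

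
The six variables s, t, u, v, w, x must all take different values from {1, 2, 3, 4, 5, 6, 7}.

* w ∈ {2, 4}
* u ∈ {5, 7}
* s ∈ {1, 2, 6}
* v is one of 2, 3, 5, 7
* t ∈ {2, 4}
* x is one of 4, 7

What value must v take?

3

t and w between them cover only {2, 4} — a naked pair. Remove those values from s, v, x.
That leaves x = 7. So u, v can't be 7.
u must be 5 (only option left). Eliminate 5 elsewhere: v.
So v = 3.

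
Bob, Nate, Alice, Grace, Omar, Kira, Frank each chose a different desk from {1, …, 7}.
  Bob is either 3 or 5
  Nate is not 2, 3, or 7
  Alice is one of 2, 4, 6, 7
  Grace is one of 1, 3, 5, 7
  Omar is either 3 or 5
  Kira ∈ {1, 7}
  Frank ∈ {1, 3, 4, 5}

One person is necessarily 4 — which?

Among the 7 variables, 2 fits only Alice (and all 7 values in {1, 2, 3, 4, 5, 6, 7} must be used), so Alice = 2.
The 6 still-open variables together cover exactly {1, 3, 4, 5, 6, 7} — 6 values for 6 variables — and 6 appears only in Nate's list, so Nate = 6.
Among the 5 still-open variables, 4 fits only Frank (and all 5 values in {1, 3, 4, 5, 7} must be used), so Frank = 4.

Frank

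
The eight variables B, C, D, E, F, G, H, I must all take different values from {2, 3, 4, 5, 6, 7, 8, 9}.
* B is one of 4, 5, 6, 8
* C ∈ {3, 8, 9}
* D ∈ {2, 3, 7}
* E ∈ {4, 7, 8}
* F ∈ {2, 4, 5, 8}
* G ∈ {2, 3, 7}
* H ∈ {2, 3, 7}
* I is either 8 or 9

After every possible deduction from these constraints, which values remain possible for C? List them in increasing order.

The 8 variables together cover exactly {2, 3, 4, 5, 6, 7, 8, 9} — 8 values for 8 variables — and 6 appears only in B's list, so B = 6.
Among the 7 still-open variables, 5 fits only F (and all 7 values in {2, 3, 4, 5, 7, 8, 9} must be used), so F = 5.
The 6 still-open variables draw from only 6 values {2, 3, 4, 7, 8, 9}, so each is used; only E can be 4, hence E = 4.
D, G, H share exactly the 3 values {2, 3, 7}; by pigeonhole those values go to them, so strike 2, 3, 7 from C.
No further eliminations apply; C can still be any of 8, 9.

8, 9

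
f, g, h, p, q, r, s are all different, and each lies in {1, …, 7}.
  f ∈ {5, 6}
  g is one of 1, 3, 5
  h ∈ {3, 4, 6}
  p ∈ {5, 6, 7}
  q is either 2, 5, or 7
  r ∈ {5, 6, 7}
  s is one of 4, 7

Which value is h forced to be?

3

Among the 7 variables, 1 fits only g (and all 7 values in {1, 2, 3, 4, 5, 6, 7} must be used), so g = 1.
The 6 still-open variables draw from only 6 values {2, 3, 4, 5, 6, 7}, so each is used; only q can be 2, hence q = 2.
Among the 5 still-open variables, 3 fits only h (and all 5 values in {3, 4, 5, 6, 7} must be used), so h = 3.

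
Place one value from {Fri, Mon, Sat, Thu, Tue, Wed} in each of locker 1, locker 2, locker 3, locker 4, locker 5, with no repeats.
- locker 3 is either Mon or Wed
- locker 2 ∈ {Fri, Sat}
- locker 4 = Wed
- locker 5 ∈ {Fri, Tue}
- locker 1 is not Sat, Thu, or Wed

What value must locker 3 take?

Mon

locker 4 has just one choice, so locker 4 = Wed. Remove Wed from locker 3.
So locker 3 = Mon.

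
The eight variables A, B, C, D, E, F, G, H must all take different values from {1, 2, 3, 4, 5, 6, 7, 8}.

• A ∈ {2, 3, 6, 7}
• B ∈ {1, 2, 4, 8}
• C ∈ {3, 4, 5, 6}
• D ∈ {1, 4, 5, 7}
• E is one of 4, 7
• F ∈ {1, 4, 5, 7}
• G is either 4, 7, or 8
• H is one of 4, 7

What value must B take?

2

E and H share exactly the 2 values {4, 7}; by pigeonhole those values go to them, so strike 4, 7 from A, B, C, D, F, G.
That leaves G = 8. Eliminate 8 elsewhere: B.
D and F share exactly the 2 values {1, 5}; by pigeonhole those values go to them, so strike 1, 5 from B, C.
So B = 2.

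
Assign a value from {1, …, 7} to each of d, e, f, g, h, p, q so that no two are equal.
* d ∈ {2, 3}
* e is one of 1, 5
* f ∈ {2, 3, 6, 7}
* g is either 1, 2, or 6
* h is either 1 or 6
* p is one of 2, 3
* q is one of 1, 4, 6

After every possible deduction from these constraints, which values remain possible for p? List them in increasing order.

2, 3

The 7 variables together cover exactly {1, 2, 3, 4, 5, 6, 7} — 7 values for 7 variables — and 4 appears only in q's list, so q = 4.
The 6 still-open variables draw from only 6 values {1, 2, 3, 5, 6, 7}, so each is used; only e can be 5, hence e = 5.
The 5 still-open variables together cover exactly {1, 2, 3, 6, 7} — 5 values for 5 variables — and 7 appears only in f's list, so f = 7.
The 2 variables d and p are confined to {2, 3}, which locks those values in; drop them from g.
No further eliminations apply; p can still be any of 2, 3.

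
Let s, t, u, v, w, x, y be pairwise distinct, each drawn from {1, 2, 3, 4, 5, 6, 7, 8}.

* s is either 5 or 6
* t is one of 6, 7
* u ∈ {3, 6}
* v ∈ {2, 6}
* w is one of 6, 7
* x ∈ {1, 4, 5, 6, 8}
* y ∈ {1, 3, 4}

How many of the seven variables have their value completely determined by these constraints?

3

t and w share exactly the 2 values {6, 7}; by pigeonhole those values go to them, so strike 6, 7 from s, u, v, x.
That leaves s = 5. So x can't be 5.
That leaves u = 3. So y can't be 3.
v has just one choice, so v = 2.
Determined: s=5, u=3, v=2. The other variables each still have more than one consistent value. That makes 3.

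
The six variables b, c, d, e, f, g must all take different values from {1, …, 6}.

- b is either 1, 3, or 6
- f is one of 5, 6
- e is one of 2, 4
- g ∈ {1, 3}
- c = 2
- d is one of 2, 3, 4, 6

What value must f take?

c's domain is down to {2}, so c = 2. Eliminate 2 elsewhere: d, e.
e has just one choice, so e = 4. So d can't be 4.
Among the 4 still-open variables, 5 fits only f (and all 4 values in {1, 3, 5, 6} must be used), so f = 5.

5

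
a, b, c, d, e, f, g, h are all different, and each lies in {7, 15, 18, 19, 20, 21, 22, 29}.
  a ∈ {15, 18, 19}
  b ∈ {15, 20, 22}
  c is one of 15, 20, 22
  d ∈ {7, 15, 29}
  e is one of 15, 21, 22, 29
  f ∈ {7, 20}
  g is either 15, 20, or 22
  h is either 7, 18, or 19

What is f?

The 8 variables together cover exactly {7, 15, 18, 19, 20, 21, 22, 29} — 8 values for 8 variables — and 21 appears only in e's list, so e = 21.
The 7 still-open variables draw from only 7 values {7, 15, 18, 19, 20, 22, 29}, so each is used; only d can be 29, hence d = 29.
b, c, g between them cover only {15, 20, 22} — a naked triple. Remove those values from a, f.
So f = 7.

7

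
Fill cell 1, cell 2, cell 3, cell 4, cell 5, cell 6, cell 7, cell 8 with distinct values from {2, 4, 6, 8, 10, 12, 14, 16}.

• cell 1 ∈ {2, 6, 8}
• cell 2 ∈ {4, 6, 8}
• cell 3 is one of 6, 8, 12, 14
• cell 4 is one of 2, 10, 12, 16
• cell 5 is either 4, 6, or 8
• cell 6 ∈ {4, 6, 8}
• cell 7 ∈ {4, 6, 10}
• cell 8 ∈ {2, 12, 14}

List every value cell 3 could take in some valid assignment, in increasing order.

The 8 variables draw from only 8 values {2, 4, 6, 8, 10, 12, 14, 16}, so each is used; only cell 4 can be 16, hence cell 4 = 16.
Among the 7 still-open variables, 10 fits only cell 7 (and all 7 values in {2, 4, 6, 8, 10, 12, 14} must be used), so cell 7 = 10.
The 3 variables cell 2, cell 5, cell 6 are confined to {4, 6, 8}, which locks those values in; drop them from cell 1, cell 3.
That leaves cell 1 = 2. Strike 2 from cell 8.
No further eliminations apply; cell 3 can still be any of 12, 14.

12, 14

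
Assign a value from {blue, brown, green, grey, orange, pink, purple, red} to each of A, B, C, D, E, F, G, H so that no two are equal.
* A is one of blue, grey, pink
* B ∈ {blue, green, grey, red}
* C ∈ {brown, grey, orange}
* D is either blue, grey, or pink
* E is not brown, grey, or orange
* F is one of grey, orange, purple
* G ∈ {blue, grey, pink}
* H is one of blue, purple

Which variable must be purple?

The 8 variables draw from only 8 values {blue, brown, green, grey, orange, pink, purple, red}, so each is used; only C can be brown, hence C = brown.
Among the 7 still-open variables, orange fits only F (and all 7 values in {blue, green, grey, orange, pink, purple, red} must be used), so F = orange.
A, D, G share exactly the 3 values {blue, grey, pink}; by pigeonhole those values go to them, so strike blue, grey, pink from B, E, H.
So purple goes to H.

H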